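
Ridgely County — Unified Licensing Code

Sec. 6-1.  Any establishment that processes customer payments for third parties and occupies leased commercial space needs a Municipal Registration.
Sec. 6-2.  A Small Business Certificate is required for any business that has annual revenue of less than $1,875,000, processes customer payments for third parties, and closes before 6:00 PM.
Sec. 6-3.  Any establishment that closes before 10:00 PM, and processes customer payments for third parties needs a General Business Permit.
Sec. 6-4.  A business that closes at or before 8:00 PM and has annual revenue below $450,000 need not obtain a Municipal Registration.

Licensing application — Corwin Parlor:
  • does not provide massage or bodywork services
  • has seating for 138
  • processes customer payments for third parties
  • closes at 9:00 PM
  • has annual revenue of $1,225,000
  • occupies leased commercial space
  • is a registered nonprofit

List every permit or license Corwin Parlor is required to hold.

Sec. 6-1. processes customer payments for third parties; occupies leased commercial space → Municipal Registration required.
Sec. 6-2. revenue $1,225,000 < $1,875,000; processes customer payments for third parties; closes 9:00 PM, after 6:00 PM → Small Business Certificate not required.
Sec. 6-3. closes 9:00 PM, at/before 10:00 PM; processes customer payments for third parties → General Business Permit required.
Sec. 6-4. closes 9:00 PM, after 8:00 PM; revenue $1,225,000 ≥ $450,000 → Municipal Registration exemption does not apply.

General Business Permit, Municipal Registration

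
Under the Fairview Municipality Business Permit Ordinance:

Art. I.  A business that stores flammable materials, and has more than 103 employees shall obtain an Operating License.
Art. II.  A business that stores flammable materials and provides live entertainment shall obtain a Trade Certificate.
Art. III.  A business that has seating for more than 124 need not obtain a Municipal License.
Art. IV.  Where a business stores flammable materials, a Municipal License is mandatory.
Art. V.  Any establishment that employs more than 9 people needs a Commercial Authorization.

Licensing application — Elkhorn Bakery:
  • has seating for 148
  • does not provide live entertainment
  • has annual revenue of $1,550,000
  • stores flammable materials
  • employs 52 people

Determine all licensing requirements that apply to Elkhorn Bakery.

Commercial Authorization

Art. I. stores flammable materials; employees 52 ≤ 103 → Operating License not required.
Art. II. stores flammable materials; does not provide live entertainment → Trade Certificate not required.
Art. III. seating 148 > 124 → exempt from Municipal License.
Art. IV. stores flammable materials → Municipal License required.
Art. V. employees 52 > 9 → Commercial Authorization required.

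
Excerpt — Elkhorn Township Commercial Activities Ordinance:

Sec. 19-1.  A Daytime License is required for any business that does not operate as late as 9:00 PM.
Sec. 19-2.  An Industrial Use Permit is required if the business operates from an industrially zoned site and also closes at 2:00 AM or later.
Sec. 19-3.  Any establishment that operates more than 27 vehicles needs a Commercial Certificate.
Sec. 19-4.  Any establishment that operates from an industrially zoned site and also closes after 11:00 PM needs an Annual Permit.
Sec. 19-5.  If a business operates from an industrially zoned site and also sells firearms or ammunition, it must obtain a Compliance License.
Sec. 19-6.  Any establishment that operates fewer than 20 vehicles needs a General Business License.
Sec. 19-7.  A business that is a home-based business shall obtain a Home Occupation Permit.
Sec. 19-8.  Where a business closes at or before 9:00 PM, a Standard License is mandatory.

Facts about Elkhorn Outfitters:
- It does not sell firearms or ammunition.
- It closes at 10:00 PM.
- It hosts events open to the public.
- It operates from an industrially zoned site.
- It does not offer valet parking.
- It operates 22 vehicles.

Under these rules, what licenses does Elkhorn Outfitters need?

Sec. 19-1. closes 10:00 PM, after 9:00 PM → Daytime License not required.
Sec. 19-2. operates from an industrially zoned site; closes 10:00 PM, at/before 2:00 AM → Industrial Use Permit not required.
Sec. 19-3. vehicles 22 ≤ 27 → Commercial Certificate not required.
Sec. 19-4. operates from an industrially zoned site; closes 10:00 PM, at/before 11:00 PM → Annual Permit not required.
Sec. 19-5. operates from an industrially zoned site; does not sell firearms or ammunition → Compliance License not required.
Sec. 19-6. vehicles 22 ≥ 20 → General Business License not required.
Sec. 19-7. operates from an industrially zoned site (not: is a home-based business) → Home Occupation Permit not required.
Sec. 19-8. closes 10:00 PM, after 9:00 PM → Standard License not required.

None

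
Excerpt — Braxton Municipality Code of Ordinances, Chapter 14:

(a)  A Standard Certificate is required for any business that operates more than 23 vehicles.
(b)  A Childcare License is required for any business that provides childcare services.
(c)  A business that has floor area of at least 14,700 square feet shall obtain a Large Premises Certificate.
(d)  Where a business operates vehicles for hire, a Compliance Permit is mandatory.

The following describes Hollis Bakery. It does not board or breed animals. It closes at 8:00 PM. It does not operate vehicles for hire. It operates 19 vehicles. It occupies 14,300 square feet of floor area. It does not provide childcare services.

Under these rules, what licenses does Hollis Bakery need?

(a) vehicles 19 ≤ 23 → Standard Certificate not required.
(b) does not provide childcare services → Childcare License not required.
(c) floor area 14,300 square feet < 14,700 square feet → Large Premises Certificate not required.
(d) does not operate vehicles for hire → Compliance Permit not required.

None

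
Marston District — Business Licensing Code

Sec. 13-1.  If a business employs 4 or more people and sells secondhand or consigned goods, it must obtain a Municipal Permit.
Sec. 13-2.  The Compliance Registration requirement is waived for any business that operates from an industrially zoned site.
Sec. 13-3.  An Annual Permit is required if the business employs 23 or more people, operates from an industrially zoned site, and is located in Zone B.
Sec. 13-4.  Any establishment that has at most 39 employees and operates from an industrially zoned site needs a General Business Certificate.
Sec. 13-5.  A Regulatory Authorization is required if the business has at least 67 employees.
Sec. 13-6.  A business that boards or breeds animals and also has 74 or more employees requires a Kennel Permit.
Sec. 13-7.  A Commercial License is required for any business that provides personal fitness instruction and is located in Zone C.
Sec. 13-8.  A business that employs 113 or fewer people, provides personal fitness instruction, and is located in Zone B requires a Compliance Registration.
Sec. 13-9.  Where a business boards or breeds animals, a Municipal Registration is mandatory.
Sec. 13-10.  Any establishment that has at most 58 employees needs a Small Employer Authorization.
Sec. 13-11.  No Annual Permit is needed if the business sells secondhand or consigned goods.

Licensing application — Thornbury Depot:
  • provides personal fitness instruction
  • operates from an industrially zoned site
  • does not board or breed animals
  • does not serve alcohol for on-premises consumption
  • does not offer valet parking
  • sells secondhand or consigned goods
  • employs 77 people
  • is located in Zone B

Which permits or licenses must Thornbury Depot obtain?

Municipal Permit, Regulatory Authorization

Sec. 13-1. employees 77 ≥ 4; sells secondhand or consigned goods → Municipal Permit required.
Sec. 13-2. operates from an industrially zoned site → exempt from Compliance Registration.
Sec. 13-3. employees 77 ≥ 23; operates from an industrially zoned site; is located in Zone B → Annual Permit required.
Sec. 13-4. employees 77 > 39; operates from an industrially zoned site → General Business Certificate not required.
Sec. 13-5. employees 77 ≥ 67 → Regulatory Authorization required.
Sec. 13-6. does not board or breed animals; employees 77 ≥ 74 → Kennel Permit not required.
Sec. 13-7. provides personal fitness instruction; is located in Zone B (not: is located in Zone C) → Commercial License not required.
Sec. 13-8. employees 77 ≤ 113; provides personal fitness instruction; is located in Zone B → Compliance Registration required.
Sec. 13-9. does not board or breed animals → Municipal Registration not required.
Sec. 13-10. employees 77 > 58 → Small Employer Authorization not required.
Sec. 13-11. sells secondhand or consigned goods → exempt from Annual Permit.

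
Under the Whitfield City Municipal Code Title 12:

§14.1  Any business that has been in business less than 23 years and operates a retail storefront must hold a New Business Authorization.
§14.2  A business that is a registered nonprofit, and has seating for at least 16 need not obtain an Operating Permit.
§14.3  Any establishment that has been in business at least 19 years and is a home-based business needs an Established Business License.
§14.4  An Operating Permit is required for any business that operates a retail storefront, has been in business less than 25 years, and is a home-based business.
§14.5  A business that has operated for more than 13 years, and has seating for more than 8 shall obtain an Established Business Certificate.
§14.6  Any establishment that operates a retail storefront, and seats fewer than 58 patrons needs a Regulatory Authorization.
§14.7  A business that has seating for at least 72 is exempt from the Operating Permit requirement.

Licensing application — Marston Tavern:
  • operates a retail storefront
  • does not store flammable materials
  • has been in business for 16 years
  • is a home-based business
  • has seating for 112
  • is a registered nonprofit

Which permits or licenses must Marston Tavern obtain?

Established Business Certificate, New Business Authorization

§14.1 years in business 16 < 23; operates a retail storefront → New Business Authorization required.
§14.2 is a registered nonprofit; seating 112 ≥ 16 → exempt from Operating Permit.
§14.3 years in business 16 < 19; is a home-based business → Established Business License not required.
§14.4 operates a retail storefront; years in business 16 < 25; is a home-based business → Operating Permit required.
§14.5 years in business 16 > 13; seating 112 > 8 → Established Business Certificate required.
§14.6 operates a retail storefront; seating 112 ≥ 58 → Regulatory Authorization not required.
§14.7 seating 112 ≥ 72 → exempt from Operating Permit.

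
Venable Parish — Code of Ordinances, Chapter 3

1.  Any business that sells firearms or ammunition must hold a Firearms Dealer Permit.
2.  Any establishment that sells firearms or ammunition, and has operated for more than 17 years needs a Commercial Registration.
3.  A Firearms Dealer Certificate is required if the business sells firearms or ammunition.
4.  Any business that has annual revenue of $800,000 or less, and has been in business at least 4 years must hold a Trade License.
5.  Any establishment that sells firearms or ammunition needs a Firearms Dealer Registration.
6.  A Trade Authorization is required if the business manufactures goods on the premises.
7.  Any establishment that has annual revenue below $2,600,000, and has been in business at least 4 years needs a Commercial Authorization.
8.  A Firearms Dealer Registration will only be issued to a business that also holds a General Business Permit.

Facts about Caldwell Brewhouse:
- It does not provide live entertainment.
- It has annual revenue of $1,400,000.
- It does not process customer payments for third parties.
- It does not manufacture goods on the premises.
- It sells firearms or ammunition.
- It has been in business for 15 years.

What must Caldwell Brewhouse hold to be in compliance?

Commercial Authorization, Firearms Dealer Certificate, Firearms Dealer Permit, Firearms Dealer Registration, General Business Permit

1. sells firearms or ammunition → Firearms Dealer Permit required.
2. sells firearms or ammunition; years in business 15 ≤ 17 → Commercial Registration not required.
3. sells firearms or ammunition → Firearms Dealer Certificate required.
4. revenue $1,400,000 > $800,000; years in business 15 ≥ 4 → Trade License not required.
5. sells firearms or ammunition → Firearms Dealer Registration required.
6. does not manufacture goods on the premises → Trade Authorization not required.
7. revenue $1,400,000 < $2,600,000; years in business 15 ≥ 4 → Commercial Authorization required.
8. Firearms Dealer Registration is required → General Business Permit also required.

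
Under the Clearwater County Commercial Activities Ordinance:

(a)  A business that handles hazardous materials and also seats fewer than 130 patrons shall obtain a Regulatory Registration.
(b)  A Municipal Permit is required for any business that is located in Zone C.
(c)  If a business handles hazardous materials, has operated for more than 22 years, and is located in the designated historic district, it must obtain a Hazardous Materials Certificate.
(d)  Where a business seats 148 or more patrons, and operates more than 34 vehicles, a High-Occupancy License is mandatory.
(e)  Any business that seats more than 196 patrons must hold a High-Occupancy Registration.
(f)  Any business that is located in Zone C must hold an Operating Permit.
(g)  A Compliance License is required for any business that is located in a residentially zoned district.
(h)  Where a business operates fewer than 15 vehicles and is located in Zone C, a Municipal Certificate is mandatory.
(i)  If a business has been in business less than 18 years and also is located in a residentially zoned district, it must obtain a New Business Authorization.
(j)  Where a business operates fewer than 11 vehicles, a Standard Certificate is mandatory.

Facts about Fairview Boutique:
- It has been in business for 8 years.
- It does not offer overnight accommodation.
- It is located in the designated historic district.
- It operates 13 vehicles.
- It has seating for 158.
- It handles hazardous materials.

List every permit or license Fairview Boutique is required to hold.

None

(a) handles hazardous materials; seating 158 ≥ 130 → Regulatory Registration not required.
(b) is located in the designated historic district (not: is located in Zone C) → Municipal Permit not required.
(c) handles hazardous materials; years in business 8 ≤ 22; is located in the designated historic district → Hazardous Materials Certificate not required.
(d) seating 158 ≥ 148; vehicles 13 ≤ 34 → High-Occupancy License not required.
(e) seating 158 ≤ 196 → High-Occupancy Registration not required.
(f) is located in the designated historic district (not: is located in Zone C) → Operating Permit not required.
(g) is located in the designated historic district (not: is located in a residentially zoned district) → Compliance License not required.
(h) vehicles 13 < 15; is located in the designated historic district (not: is located in Zone C) → Municipal Certificate not required.
(i) years in business 8 < 18; is located in the designated historic district (not: is located in a residentially zoned district) → New Business Authorization not required.
(j) vehicles 13 ≥ 11 → Standard Certificate not required.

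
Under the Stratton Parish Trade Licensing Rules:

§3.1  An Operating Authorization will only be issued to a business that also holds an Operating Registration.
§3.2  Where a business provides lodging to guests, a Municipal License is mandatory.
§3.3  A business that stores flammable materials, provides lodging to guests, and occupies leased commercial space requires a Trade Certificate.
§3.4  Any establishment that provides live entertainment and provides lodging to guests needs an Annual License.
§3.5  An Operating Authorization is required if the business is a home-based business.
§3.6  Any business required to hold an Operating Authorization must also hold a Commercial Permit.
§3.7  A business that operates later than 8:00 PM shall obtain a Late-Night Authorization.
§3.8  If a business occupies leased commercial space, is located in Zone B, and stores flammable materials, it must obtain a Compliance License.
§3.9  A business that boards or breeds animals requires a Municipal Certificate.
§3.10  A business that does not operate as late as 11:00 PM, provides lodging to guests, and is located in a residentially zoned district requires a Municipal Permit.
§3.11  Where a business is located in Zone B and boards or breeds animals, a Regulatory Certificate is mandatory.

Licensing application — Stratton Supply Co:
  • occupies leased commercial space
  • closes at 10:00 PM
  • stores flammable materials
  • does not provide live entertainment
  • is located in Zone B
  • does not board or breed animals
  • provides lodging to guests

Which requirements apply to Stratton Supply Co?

Compliance License, Late-Night Authorization, Municipal License, Trade Certificate

§3.1 Operating Authorization is not required → no effect.
§3.2 provides lodging to guests → Municipal License required.
§3.3 stores flammable materials; provides lodging to guests; occupies leased commercial space → Trade Certificate required.
§3.4 does not provide live entertainment; provides lodging to guests → Annual License not required.
§3.5 occupies leased commercial space (not: is a home-based business) → Operating Authorization not required.
§3.6 Operating Authorization is not required → no effect.
§3.7 closes 10:00 PM, after 8:00 PM → Late-Night Authorization required.
§3.8 occupies leased commercial space; is located in Zone B; stores flammable materials → Compliance License required.
§3.9 does not board or breed animals → Municipal Certificate not required.
§3.10 closes 10:00 PM, at/before 11:00 PM; provides lodging to guests; is located in Zone B (not: is located in a residentially zoned district) → Municipal Permit not required.
§3.11 is located in Zone B; does not board or breed animals → Regulatory Certificate not required.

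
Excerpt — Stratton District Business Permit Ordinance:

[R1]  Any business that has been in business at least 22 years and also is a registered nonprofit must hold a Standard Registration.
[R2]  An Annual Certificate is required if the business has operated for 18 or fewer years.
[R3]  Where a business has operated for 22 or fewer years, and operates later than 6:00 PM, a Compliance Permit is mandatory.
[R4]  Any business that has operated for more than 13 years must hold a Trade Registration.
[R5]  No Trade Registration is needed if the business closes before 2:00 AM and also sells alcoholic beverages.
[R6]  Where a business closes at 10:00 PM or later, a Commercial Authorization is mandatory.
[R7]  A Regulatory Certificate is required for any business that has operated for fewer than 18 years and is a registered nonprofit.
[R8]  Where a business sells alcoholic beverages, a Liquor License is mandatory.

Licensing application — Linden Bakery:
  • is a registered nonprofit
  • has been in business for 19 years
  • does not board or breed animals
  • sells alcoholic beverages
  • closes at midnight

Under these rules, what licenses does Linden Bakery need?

[R1] years in business 19 < 22; is a registered nonprofit → Standard Registration not required.
[R2] years in business 19 > 18 → Annual Certificate not required.
[R3] years in business 19 ≤ 22; closes midnight, after 6:00 PM → Compliance Permit required.
[R4] years in business 19 > 13 → Trade Registration required.
[R5] closes midnight, at/before 2:00 AM; sells alcoholic beverages → exempt from Trade Registration.
[R6] closes midnight, after 10:00 PM → Commercial Authorization required.
[R7] years in business 19 ≥ 18; is a registered nonprofit → Regulatory Certificate not required.
[R8] sells alcoholic beverages → Liquor License required.

Commercial Authorization, Compliance Permit, Liquor License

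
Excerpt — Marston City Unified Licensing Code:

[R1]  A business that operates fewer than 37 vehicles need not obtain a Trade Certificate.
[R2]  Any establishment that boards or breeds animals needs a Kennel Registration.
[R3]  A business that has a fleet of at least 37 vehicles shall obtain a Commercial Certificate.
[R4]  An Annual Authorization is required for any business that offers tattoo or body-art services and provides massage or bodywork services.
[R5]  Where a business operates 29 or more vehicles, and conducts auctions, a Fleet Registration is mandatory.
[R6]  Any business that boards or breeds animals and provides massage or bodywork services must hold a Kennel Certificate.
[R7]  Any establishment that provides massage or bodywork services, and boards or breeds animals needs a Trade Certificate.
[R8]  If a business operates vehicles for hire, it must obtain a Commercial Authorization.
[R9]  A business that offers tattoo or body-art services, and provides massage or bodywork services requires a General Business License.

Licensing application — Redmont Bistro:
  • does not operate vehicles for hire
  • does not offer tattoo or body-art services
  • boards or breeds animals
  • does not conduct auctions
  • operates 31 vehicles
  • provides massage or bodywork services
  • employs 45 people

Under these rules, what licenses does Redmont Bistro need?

[R1] vehicles 31 < 37 → exempt from Trade Certificate.
[R2] boards or breeds animals → Kennel Registration required.
[R3] vehicles 31 < 37 → Commercial Certificate not required.
[R4] does not offer tattoo or body-art services; provides massage or bodywork services → Annual Authorization not required.
[R5] vehicles 31 ≥ 29; does not conduct auctions → Fleet Registration not required.
[R6] boards or breeds animals; provides massage or bodywork services → Kennel Certificate required.
[R7] provides massage or bodywork services; boards or breeds animals → Trade Certificate required.
[R8] does not operate vehicles for hire → Commercial Authorization not required.
[R9] does not offer tattoo or body-art services; provides massage or bodywork services → General Business License not required.

Kennel Certificate, Kennel Registration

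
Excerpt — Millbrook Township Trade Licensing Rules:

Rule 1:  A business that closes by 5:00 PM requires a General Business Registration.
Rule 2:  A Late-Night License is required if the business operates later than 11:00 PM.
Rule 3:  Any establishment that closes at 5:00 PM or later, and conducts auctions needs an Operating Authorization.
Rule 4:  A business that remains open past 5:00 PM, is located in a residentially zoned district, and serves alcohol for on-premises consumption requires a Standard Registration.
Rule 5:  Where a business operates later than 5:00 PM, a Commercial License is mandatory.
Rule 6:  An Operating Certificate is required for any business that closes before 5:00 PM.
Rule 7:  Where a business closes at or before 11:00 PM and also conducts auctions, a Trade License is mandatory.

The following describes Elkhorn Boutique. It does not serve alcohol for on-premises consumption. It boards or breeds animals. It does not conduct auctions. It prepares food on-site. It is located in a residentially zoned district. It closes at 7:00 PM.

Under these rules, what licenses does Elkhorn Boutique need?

Rule 1: closes 7:00 PM, after 5:00 PM → General Business Registration not required.
Rule 2: closes 7:00 PM, at/before 11:00 PM → Late-Night License not required.
Rule 3: closes 7:00 PM, after 5:00 PM; does not conduct auctions → Operating Authorization not required.
Rule 4: closes 7:00 PM, after 5:00 PM; is located in a residentially zoned district; does not serve alcohol for on-premises consumption → Standard Registration not required.
Rule 5: closes 7:00 PM, after 5:00 PM → Commercial License required.
Rule 6: closes 7:00 PM, after 5:00 PM → Operating Certificate not required.
Rule 7: closes 7:00 PM, at/before 11:00 PM; does not conduct auctions → Trade License not required.

Commercial License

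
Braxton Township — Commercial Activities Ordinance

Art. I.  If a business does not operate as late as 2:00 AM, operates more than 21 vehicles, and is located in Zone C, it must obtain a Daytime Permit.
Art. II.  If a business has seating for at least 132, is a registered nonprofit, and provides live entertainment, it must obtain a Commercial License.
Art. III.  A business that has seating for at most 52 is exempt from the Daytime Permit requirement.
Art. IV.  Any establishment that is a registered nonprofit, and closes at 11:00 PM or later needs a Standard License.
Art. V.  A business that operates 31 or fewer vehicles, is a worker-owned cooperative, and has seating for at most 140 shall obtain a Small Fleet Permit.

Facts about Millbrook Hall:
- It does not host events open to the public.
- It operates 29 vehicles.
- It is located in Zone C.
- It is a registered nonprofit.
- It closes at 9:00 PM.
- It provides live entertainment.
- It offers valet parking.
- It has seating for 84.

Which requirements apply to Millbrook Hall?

Art. I. closes 9:00 PM, at/before 2:00 AM; vehicles 29 > 21; is located in Zone C → Daytime Permit required.
Art. II. seating 84 < 132; is a registered nonprofit; provides live entertainment → Commercial License not required.
Art. III. seating 84 > 52 → Daytime Permit exemption does not apply.
Art. IV. is a registered nonprofit; closes 9:00 PM, at/before 11:00 PM → Standard License not required.
Art. V. vehicles 29 ≤ 31; is a registered nonprofit (not: is a worker-owned cooperative); seating 84 ≤ 140 → Small Fleet Permit not required.

Daytime Permit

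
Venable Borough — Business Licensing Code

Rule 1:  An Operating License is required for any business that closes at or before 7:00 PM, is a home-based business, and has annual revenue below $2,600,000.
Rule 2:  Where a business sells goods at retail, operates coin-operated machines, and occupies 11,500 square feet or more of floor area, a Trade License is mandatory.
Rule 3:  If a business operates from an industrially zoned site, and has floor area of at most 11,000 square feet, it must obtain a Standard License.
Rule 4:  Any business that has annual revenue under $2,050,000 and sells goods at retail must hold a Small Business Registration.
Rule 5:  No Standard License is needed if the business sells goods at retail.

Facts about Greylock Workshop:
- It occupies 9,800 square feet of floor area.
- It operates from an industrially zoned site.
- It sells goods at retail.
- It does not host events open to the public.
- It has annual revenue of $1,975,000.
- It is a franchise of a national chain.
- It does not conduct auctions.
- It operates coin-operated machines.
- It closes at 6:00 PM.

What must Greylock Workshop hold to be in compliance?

Rule 1: closes 6:00 PM, at/before 7:00 PM; operates from an industrially zoned site (not: is a home-based business); revenue $1,975,000 < $2,600,000 → Operating License not required.
Rule 2: sells goods at retail; operates coin-operated machines; floor area 9,800 square feet < 11,500 square feet → Trade License not required.
Rule 3: operates from an industrially zoned site; floor area 9,800 square feet ≤ 11,000 square feet → Standard License required.
Rule 4: revenue $1,975,000 < $2,050,000; sells goods at retail → Small Business Registration required.
Rule 5: sells goods at retail → exempt from Standard License.

Small Business Registration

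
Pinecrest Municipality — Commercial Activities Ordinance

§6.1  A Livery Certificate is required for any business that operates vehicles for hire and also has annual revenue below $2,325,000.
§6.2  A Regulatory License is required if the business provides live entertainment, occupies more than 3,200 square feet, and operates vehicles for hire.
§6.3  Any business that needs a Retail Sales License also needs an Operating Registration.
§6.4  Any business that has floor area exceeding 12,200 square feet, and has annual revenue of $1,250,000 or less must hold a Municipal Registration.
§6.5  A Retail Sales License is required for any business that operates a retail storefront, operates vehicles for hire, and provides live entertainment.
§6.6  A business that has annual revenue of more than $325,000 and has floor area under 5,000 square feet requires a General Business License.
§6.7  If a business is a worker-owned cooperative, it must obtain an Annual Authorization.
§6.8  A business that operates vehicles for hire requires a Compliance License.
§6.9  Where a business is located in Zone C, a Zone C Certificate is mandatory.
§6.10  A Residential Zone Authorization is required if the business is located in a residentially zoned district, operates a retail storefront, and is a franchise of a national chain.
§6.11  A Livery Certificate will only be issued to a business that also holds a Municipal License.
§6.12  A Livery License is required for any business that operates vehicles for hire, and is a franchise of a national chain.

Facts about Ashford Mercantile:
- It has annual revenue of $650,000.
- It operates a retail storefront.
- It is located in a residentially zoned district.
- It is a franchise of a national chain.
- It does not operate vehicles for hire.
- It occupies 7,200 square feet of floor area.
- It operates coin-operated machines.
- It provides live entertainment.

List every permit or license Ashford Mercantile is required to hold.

Residential Zone Authorization

§6.1 does not operate vehicles for hire; revenue $650,000 < $2,325,000 → Livery Certificate not required.
§6.2 provides live entertainment; floor area 7,200 square feet > 3,200 square feet; does not operate vehicles for hire → Regulatory License not required.
§6.3 Retail Sales License is not required → no effect.
§6.4 floor area 7,200 square feet ≤ 12,200 square feet; revenue $650,000 ≤ $1,250,000 → Municipal Registration not required.
§6.5 operates a retail storefront; does not operate vehicles for hire; provides live entertainment → Retail Sales License not required.
§6.6 revenue $650,000 > $325,000; floor area 7,200 square feet ≥ 5,000 square feet → General Business License not required.
§6.7 is a franchise of a national chain (not: is a worker-owned cooperative) → Annual Authorization not required.
§6.8 does not operate vehicles for hire → Compliance License not required.
§6.9 is located in a residentially zoned district (not: is located in Zone C) → Zone C Certificate not required.
§6.10 is located in a residentially zoned district; operates a retail storefront; is a franchise of a national chain → Residential Zone Authorization required.
§6.11 Livery Certificate is not required → no effect.
§6.12 does not operate vehicles for hire; is a franchise of a national chain → Livery License not required.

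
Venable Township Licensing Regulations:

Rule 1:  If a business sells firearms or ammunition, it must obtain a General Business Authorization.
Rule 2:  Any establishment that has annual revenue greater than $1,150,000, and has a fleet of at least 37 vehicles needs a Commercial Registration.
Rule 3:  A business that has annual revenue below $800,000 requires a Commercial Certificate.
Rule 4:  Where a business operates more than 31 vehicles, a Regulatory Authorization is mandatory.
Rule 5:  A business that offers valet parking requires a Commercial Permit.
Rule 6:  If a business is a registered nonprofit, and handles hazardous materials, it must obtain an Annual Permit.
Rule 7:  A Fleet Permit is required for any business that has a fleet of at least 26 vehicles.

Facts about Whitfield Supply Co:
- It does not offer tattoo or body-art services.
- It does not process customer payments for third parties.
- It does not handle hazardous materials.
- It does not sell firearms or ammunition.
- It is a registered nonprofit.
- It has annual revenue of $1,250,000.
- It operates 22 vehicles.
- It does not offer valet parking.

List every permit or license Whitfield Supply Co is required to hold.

None

Rule 1: does not sell firearms or ammunition → General Business Authorization not required.
Rule 2: revenue $1,250,000 > $1,150,000; vehicles 22 < 37 → Commercial Registration not required.
Rule 3: revenue $1,250,000 ≥ $800,000 → Commercial Certificate not required.
Rule 4: vehicles 22 ≤ 31 → Regulatory Authorization not required.
Rule 5: does not offer valet parking → Commercial Permit not required.
Rule 6: is a registered nonprofit; does not handle hazardous materials → Annual Permit not required.
Rule 7: vehicles 22 < 26 → Fleet Permit not required.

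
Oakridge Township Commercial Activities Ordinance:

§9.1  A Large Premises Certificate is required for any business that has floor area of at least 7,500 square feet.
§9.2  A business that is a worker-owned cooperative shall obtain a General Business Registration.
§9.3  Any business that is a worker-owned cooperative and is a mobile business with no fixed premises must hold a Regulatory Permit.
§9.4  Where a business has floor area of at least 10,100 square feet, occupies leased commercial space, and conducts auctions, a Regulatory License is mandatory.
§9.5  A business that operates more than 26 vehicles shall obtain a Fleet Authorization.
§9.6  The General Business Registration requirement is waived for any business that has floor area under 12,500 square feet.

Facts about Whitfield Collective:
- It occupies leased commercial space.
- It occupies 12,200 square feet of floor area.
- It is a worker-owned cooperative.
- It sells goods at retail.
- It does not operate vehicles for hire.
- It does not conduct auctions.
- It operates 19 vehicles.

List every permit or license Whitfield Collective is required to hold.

§9.1 floor area 12,200 square feet ≥ 7,500 square feet → Large Premises Certificate required.
§9.2 is a worker-owned cooperative → General Business Registration required.
§9.3 is a worker-owned cooperative; occupies leased commercial space (not: is a mobile business with no fixed premises) → Regulatory Permit not required.
§9.4 floor area 12,200 square feet ≥ 10,100 square feet; occupies leased commercial space; does not conduct auctions → Regulatory License not required.
§9.5 vehicles 19 ≤ 26 → Fleet Authorization not required.
§9.6 floor area 12,200 square feet < 12,500 square feet → exempt from General Business Registration.

Large Premises Certificate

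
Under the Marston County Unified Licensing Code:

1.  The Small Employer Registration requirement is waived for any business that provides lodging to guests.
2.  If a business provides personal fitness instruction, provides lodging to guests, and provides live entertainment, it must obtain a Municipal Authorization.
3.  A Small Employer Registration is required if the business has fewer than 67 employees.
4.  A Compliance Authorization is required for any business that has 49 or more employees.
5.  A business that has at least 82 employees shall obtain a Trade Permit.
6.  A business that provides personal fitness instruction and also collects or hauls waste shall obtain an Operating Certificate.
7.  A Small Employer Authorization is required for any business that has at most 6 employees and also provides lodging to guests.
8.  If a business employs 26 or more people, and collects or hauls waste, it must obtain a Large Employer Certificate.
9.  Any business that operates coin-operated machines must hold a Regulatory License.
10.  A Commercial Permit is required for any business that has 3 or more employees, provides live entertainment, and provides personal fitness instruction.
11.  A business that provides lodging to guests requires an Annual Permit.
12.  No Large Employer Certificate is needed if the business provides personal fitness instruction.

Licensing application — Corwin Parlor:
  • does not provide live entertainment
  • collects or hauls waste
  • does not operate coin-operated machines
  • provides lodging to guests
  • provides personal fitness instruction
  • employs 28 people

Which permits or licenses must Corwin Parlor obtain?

1. provides lodging to guests → exempt from Small Employer Registration.
2. provides personal fitness instruction; provides lodging to guests; does not provide live entertainment → Municipal Authorization not required.
3. employees 28 < 67 → Small Employer Registration required.
4. employees 28 < 49 → Compliance Authorization not required.
5. employees 28 < 82 → Trade Permit not required.
6. provides personal fitness instruction; collects or hauls waste → Operating Certificate required.
7. employees 28 > 6; provides lodging to guests → Small Employer Authorization not required.
8. employees 28 ≥ 26; collects or hauls waste → Large Employer Certificate required.
9. does not operate coin-operated machines → Regulatory License not required.
10. employees 28 ≥ 3; does not provide live entertainment; provides personal fitness instruction → Commercial Permit not required.
11. provides lodging to guests → Annual Permit required.
12. provides personal fitness instruction → exempt from Large Employer Certificate.

Annual Permit, Operating Certificate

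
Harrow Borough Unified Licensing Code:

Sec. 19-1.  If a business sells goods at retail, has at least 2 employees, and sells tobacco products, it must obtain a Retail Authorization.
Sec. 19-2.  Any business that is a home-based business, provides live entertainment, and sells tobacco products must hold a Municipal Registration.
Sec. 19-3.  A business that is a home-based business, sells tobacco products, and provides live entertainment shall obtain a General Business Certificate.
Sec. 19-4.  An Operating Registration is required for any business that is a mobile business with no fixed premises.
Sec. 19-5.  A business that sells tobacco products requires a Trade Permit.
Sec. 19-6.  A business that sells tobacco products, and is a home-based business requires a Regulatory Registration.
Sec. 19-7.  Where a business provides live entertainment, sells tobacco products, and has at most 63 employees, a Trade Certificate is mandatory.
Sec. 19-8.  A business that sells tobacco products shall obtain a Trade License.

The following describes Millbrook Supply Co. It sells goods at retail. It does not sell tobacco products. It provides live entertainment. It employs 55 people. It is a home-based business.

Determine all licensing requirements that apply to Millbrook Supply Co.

Sec. 19-1. sells goods at retail; employees 55 ≥ 2; does not sell tobacco products → Retail Authorization not required.
Sec. 19-2. is a home-based business; provides live entertainment; does not sell tobacco products → Municipal Registration not required.
Sec. 19-3. is a home-based business; does not sell tobacco products; provides live entertainment → General Business Certificate not required.
Sec. 19-4. is a home-based business (not: is a mobile business with no fixed premises) → Operating Registration not required.
Sec. 19-5. does not sell tobacco products → Trade Permit not required.
Sec. 19-6. does not sell tobacco products; is a home-based business → Regulatory Registration not required.
Sec. 19-7. provides live entertainment; does not sell tobacco products; employees 55 ≤ 63 → Trade Certificate not required.
Sec. 19-8. does not sell tobacco products → Trade License not required.

None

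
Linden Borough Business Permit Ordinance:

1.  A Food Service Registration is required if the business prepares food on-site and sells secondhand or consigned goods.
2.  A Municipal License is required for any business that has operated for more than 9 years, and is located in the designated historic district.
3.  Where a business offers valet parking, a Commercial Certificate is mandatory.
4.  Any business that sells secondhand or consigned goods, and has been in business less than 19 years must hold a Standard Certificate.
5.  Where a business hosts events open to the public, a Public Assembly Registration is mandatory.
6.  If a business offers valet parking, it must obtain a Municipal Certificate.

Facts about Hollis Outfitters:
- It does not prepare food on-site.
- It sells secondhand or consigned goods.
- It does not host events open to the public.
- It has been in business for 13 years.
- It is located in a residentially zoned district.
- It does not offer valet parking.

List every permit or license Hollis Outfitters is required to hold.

Standard Certificate

1. does not prepare food on-site; sells secondhand or consigned goods → Food Service Registration not required.
2. years in business 13 > 9; is located in a residentially zoned district (not: is located in the designated historic district) → Municipal License not required.
3. does not offer valet parking → Commercial Certificate not required.
4. sells secondhand or consigned goods; years in business 13 < 19 → Standard Certificate required.
5. does not host events open to the public → Public Assembly Registration not required.
6. does not offer valet parking → Municipal Certificate not required.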